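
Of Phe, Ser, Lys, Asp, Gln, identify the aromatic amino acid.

Phenylalanine (F), tryptophan (W), and tyrosine (Y) have aromatic ring side chains.
Of the listed options, only Phe belongs to this group.

Phe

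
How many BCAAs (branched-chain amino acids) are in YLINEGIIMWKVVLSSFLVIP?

10

Valine (V), leucine (L), and isoleucine (I) are the branched-chain amino acids.
Matching residues: L2, I3, I7, I8, V12, V13, L14, L18, V19, I20.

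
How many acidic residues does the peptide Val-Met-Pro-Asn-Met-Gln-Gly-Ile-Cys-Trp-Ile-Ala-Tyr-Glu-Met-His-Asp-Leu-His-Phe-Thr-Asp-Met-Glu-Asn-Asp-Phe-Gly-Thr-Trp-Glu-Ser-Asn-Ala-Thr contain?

The acidic residues are Asp (D) and Glu (E), whose side chains end in a carboxylate group.
Matching residues: Glu14, Asp17, Asp22, Glu24, Asp26, Glu31.

6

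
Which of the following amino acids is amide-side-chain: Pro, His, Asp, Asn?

Asn

The amide-side-chain residues are Asn (N) and Gln (Q).
Of the listed options, only Asn belongs to this group.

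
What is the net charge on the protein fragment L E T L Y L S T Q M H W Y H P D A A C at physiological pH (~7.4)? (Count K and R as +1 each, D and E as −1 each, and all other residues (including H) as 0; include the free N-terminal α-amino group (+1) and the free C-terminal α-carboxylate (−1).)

-2

Positive (K, R): none → +0.
Negative (D, E): E2, D16 → −2.
The N-terminus (+1) and C-terminus (−1) cancel.
Net charge = (+0) + (−2) = −2.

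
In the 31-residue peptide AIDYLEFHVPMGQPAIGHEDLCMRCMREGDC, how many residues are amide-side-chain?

Only N (asparagine) and Q (glutamine) carry a side-chain carboxamide.
Matching residues: Q13.

1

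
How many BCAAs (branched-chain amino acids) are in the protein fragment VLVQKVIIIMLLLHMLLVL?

Valine (V), leucine (L), and isoleucine (I) are the branched-chain amino acids.
Matching residues: V1, L2, V3, V6, I7, I8, I9, L11, L12, L13, L16, L17, V18, L19.

14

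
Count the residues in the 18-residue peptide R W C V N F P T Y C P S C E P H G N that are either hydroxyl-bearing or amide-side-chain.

Hydroxyl-bearing: S, T, Y. Amide-side-chain: N, Q.
Hydroxyl-bearing residues here: T8, Y9, S12 (3).
Amide-side-chain residues here: N5, N18 (2).
The two groups share no amino acid, so total = 3 + 2 = 5.

5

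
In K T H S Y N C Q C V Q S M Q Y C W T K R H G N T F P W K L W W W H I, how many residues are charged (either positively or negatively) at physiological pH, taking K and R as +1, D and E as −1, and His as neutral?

4

Charged side chains at pH ~7.4: K, R (positive); D, E (negative).
Matching residues: K1, K19, R20, K28.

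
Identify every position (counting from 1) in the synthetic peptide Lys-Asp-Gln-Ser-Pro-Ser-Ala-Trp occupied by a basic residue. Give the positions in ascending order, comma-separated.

1

The basic amino acids are Lys (K), Arg (R), and His (H).
Matching residues: Lys1.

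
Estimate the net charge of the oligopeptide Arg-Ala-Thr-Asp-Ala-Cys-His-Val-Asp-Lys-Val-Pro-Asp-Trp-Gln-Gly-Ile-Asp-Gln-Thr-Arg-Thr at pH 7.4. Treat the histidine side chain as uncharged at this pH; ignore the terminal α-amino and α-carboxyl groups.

-1

The side chains ionized at physiological pH are Lys/Arg (+1) and Asp/Glu (−1); with His treated as neutral, nothing else contributes.
Positive (K, R): Arg1, Lys10, Arg21 → +3.
Negative (D, E): Asp4, Asp9, Asp13, Asp18 → −4.
Net charge = (+3) + (−4) = −1.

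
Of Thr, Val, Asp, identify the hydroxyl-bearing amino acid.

Thr

The –OH-bearing residues are Ser, Thr (aliphatic alcohols), and Tyr (phenol).
Of the listed options, only Thr belongs to this group.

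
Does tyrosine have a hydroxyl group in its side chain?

Serine (S), threonine (T), and tyrosine (Y) each carry a hydroxyl group on the side chain.
Tyrosine is in this group.

Yes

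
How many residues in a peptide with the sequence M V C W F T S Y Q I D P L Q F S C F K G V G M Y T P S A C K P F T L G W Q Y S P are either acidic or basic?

Acidic: D, E. Basic: H, K, R.
Acidic residues here: D11 (1).
Basic residues here: K19, K30 (2).
The two groups share no amino acid, so total = 1 + 2 = 3.

3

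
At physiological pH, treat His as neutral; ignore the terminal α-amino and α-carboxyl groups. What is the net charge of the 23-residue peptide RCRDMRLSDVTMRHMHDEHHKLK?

Near pH 7.4, K and R contribute +1 each, D and E contribute −1 each, and every other side chain (His included, as stated) is uncharged.
Positive (K, R): R1, R3, R6, R13, K21, K23 → +6.
Negative (D, E): D4, D9, D17, E18 → −4.
Net charge = (+6) + (−4) = +2.

+2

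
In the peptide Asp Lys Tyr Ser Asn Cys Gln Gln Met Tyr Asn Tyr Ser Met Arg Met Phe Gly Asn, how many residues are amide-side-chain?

Asparagine (N) and glutamine (Q) have uncharged amide side chains.
Matching residues: Asn5, Gln7, Gln8, Asn11, Asn19.

5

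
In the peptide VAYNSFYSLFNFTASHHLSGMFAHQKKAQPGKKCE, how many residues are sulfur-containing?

2

Only Cys (C) and Met (M) have a sulfur atom in the side chain.
Matching residues: M21, C34.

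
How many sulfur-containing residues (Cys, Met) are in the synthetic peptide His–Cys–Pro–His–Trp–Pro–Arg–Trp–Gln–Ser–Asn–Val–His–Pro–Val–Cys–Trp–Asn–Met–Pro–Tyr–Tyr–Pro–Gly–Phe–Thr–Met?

4

Matching residues: Cys2, Cys16, Met19, Met27.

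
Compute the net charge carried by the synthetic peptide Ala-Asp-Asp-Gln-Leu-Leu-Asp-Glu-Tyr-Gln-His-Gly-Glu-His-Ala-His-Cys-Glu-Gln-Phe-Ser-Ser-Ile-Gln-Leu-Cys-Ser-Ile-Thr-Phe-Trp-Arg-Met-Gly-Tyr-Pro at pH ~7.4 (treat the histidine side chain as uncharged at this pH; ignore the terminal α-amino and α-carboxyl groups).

The side chains ionized at physiological pH are Lys/Arg (+1) and Asp/Glu (−1); with His treated as neutral, nothing else contributes.
Positive (K, R): Arg32 → +1.
Negative (D, E): Asp2, Asp3, Asp7, Glu8, Glu13, Glu18 → −6.
Net charge = (+1) + (−6) = −5.

-5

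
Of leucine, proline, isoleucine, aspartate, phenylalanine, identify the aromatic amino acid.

F, W, and Y each carry an aromatic ring on the side chain.
Of the listed options, only phenylalanine belongs to this group.

phenylalanine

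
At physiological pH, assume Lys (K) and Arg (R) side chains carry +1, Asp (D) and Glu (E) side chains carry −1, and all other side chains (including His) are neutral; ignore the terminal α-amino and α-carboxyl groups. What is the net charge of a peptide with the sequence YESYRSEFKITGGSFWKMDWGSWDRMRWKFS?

Positive (K, R): R5, K9, K17, R25, R27, K29 → +6.
Negative (D, E): E2, E7, D19, D24 → −4.
Net charge = (+6) + (−4) = +2.

+2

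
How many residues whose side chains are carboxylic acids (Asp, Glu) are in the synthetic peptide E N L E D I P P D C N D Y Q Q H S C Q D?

Matching residues: E1, E4, D5, D9, D12, D20.

6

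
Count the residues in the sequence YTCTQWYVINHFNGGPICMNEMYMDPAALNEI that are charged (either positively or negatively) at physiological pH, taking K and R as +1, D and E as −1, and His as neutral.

Charged side chains at pH ~7.4: K, R (positive); D, E (negative).
Matching residues: E21, D25, E31.

3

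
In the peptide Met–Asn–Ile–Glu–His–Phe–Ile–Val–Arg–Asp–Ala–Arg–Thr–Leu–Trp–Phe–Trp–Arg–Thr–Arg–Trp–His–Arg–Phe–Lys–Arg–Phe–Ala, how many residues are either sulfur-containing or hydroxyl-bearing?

3

Sulfur-containing: C, M. Hydroxyl-bearing: S, T, Y.
Sulfur-containing residues here: Met1 (1).
Hydroxyl-bearing residues here: Thr13, Thr19 (2).
The two groups share no amino acid, so total = 1 + 2 = 3.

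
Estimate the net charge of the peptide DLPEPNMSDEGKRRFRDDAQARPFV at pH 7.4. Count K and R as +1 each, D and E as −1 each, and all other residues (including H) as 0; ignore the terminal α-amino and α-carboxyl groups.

-1

Positive (K, R): K12, R13, R14, R16, R22 → +5.
Negative (D, E): D1, E4, D9, E10, D17, D18 → −6.
Net charge = (+5) + (−6) = −1.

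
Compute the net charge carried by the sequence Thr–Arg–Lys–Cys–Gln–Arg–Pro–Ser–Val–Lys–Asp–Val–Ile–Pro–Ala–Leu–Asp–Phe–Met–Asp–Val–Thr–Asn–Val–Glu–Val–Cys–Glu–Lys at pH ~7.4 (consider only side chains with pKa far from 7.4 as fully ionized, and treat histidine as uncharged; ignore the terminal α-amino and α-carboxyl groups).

0

The side chains ionized at physiological pH are Lys/Arg (+1) and Asp/Glu (−1); with His treated as neutral, nothing else contributes.
Positive (K, R): Arg2, Lys3, Arg6, Lys10, Lys29 → +5.
Negative (D, E): Asp11, Asp17, Asp20, Glu25, Glu28 → −5.
Net charge = (+5) + (−5) = 0.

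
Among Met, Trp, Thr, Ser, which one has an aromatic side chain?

Trp

The aromatic amino acids are Phe (F, benzyl), Trp (W, indole), and Tyr (Y, phenol).
Of the listed options, only Trp belongs to this group.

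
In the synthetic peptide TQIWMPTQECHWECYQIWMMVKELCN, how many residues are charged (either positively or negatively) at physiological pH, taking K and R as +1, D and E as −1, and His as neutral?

4

Charged side chains at pH ~7.4: K, R (positive); D, E (negative).
Matching residues: E9, E13, K22, E23.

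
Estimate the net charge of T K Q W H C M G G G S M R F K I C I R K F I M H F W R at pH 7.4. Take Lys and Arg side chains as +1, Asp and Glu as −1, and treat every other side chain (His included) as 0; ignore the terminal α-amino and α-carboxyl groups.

Positive (K, R): K2, R13, K15, R19, K20, R27 → +6.
Negative (D, E): none → −0.
Net charge = (+6) + (−0) = +6.

+6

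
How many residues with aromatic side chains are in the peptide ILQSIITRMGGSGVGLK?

Phenylalanine (F), tryptophan (W), and tyrosine (Y) have aromatic ring side chains.
None of the 17 residues belong to this group.

0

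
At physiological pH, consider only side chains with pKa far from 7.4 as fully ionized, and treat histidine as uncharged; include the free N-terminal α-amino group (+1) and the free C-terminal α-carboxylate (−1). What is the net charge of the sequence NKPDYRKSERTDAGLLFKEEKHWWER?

Near pH 7.4, K and R contribute +1 each, D and E contribute −1 each, and every other side chain (His included, as stated) is uncharged.
Positive (K, R): K2, R6, K7, R10, K18, K21, R26 → +7.
Negative (D, E): D4, E9, D12, E19, E20, E25 → −6.
The N-terminus (+1) and C-terminus (−1) cancel.
Net charge = (+7) + (−6) = +1.

+1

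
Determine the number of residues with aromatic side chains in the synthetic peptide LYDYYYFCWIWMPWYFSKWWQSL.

Phenylalanine (F), tryptophan (W), and tyrosine (Y) have aromatic ring side chains.
Matching residues: Y2, Y4, Y5, Y6, F7, W9, W11, W14, Y15, F16, W19, W20.

12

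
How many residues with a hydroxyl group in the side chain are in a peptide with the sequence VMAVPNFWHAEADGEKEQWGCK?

S, T, and Y are the three residues with a side-chain hydroxyl.
None of the 22 residues belong to this group.

0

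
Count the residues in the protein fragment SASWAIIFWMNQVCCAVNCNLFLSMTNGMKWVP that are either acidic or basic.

1

Acidic: D, E. Basic: H, K, R.
Acidic residues here: none (0).
Basic residues here: K30 (1).
The two groups share no amino acid, so total = 0 + 1 = 1.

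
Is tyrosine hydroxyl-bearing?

The –OH-bearing residues are Ser, Thr (aliphatic alcohols), and Tyr (phenol).
Tyrosine is in this group.

Yes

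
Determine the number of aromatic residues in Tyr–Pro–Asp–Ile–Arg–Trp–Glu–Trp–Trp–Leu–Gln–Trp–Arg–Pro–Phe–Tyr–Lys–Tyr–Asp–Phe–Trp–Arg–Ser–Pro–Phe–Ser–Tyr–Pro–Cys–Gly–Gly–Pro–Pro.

Phenylalanine (F), tryptophan (W), and tyrosine (Y) have aromatic ring side chains.
Matching residues: Tyr1, Trp6, Trp8, Trp9, Trp12, Phe15, Tyr16, Tyr18, Phe20, Trp21, Phe25, Tyr27.

12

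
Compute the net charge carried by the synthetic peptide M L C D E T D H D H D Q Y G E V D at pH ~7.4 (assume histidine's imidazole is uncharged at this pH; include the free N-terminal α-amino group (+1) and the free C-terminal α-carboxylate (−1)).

At pH ~7.4 the Lys and Arg side chains are protonated (+1), the Asp and Glu side chains are deprotonated (−1), and with His taken as neutral all other side chains carry no charge.
Positive (K, R): none → +0.
Negative (D, E): D4, E5, D7, D9, D11, E15, D17 → −7.
The N-terminus (+1) and C-terminus (−1) cancel.
Net charge = (+0) + (−7) = −7.

-7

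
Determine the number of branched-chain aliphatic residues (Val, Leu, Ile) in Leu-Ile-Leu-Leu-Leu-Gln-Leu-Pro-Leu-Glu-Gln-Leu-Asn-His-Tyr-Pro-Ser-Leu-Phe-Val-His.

Matching residues: Leu1, Ile2, Leu3, Leu4, Leu5, Leu7, Leu9, Leu12, Leu18, Val20.

10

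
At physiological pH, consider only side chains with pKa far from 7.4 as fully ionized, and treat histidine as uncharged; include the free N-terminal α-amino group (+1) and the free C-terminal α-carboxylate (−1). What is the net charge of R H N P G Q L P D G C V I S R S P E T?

0

Near pH 7.4, K and R contribute +1 each, D and E contribute −1 each, and every other side chain (His included, as stated) is uncharged.
Positive (K, R): R1, R15 → +2.
Negative (D, E): D9, E18 → −2.
The N-terminus (+1) and C-terminus (−1) cancel.
Net charge = (+2) + (−2) = 0.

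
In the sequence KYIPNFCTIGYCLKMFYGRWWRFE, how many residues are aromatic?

Phenylalanine (F), tryptophan (W), and tyrosine (Y) have aromatic ring side chains.
Matching residues: Y2, F6, Y11, F16, Y17, W20, W21, F23.

8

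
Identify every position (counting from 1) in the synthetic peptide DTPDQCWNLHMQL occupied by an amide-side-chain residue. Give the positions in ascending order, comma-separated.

The amide-side-chain residues are Asn (N) and Gln (Q).
Matching residues: Q5, N8, Q12.

5, 8, 12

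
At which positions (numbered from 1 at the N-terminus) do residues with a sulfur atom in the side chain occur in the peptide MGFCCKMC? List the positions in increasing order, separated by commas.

1, 4, 5, 7, 8

Cysteine (C, thiol) and methionine (M, thioether) are the two sulfur-containing amino acids.
Matching residues: M1, C4, C5, M7, C8.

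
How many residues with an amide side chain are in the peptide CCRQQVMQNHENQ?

6

The amide-side-chain residues are Asn (N) and Gln (Q).
Matching residues: Q4, Q5, Q8, N9, N12, Q13.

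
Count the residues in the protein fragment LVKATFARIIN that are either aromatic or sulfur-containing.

1

Aromatic: F, W, Y. Sulfur-containing: C, M.
Aromatic residues here: F6 (1).
Sulfur-containing residues here: none (0).
The two groups share no amino acid, so total = 1 + 0 = 1.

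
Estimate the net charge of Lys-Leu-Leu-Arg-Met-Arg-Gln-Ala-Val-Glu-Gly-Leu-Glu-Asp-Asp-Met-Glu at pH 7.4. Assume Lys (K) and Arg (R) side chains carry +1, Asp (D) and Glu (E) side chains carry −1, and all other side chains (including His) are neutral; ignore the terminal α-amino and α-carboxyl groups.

Positive (K, R): Lys1, Arg4, Arg6 → +3.
Negative (D, E): Glu10, Glu13, Asp14, Asp15, Glu17 → −5.
Net charge = (+3) + (−5) = −2.

-2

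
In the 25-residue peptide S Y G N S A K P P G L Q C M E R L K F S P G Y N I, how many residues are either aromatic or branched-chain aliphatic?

6

Aromatic: F, W, Y. Branched-chain aliphatic: I, L, V.
Aromatic residues here: Y2, F19, Y23 (3).
Branched-chain aliphatic residues here: L11, L17, I25 (3).
The two groups share no amino acid, so total = 3 + 3 = 6.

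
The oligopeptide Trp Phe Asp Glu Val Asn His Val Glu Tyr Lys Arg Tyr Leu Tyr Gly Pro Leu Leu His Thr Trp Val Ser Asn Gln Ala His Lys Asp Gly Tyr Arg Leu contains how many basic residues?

Lysine (K), arginine (R), and histidine (H) have basic, nitrogen-containing side chains.
Matching residues: His7, Lys11, Arg12, His20, His28, Lys29, Arg33.

7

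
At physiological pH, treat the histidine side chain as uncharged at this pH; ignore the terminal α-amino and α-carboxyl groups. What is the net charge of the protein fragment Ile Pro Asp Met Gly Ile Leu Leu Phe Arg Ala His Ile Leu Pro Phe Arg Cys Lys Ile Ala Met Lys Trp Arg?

+4

At pH ~7.4 the Lys and Arg side chains are protonated (+1), the Asp and Glu side chains are deprotonated (−1), and with His taken as neutral all other side chains carry no charge.
Positive (K, R): Arg10, Arg17, Lys19, Lys23, Arg25 → +5.
Negative (D, E): Asp3 → −1.
Net charge = (+5) + (−1) = +4.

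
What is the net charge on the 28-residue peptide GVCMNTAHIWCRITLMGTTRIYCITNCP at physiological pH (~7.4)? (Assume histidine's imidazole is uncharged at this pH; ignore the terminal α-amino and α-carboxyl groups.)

+2

The side chains ionized at physiological pH are Lys/Arg (+1) and Asp/Glu (−1); with His treated as neutral, nothing else contributes.
Positive (K, R): R12, R20 → +2.
Negative (D, E): none → −0.
Net charge = (+2) + (−0) = +2.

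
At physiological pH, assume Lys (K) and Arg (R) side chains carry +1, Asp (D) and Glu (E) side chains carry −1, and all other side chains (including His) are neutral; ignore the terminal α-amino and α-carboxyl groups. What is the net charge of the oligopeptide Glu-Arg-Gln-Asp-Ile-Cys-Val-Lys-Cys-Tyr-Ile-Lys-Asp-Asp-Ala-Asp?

Positive (K, R): Arg2, Lys8, Lys12 → +3.
Negative (D, E): Glu1, Asp4, Asp13, Asp14, Asp16 → −5.
Net charge = (+3) + (−5) = −2.

-2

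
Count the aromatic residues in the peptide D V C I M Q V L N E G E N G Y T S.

The aromatic amino acids are Phe (F, benzyl), Trp (W, indole), and Tyr (Y, phenol).
Matching residues: Y15.

1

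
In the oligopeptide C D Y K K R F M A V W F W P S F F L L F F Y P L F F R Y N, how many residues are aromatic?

The aromatic amino acids are Phe (F, benzyl), Trp (W, indole), and Tyr (Y, phenol).
Matching residues: Y3, F7, W11, F12, W13, F16, F17, F20, F21, Y22, F25, F26, Y28.

13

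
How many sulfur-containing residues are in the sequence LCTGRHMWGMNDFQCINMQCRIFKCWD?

7

The sulfur-bearing residues are cysteine (–SH) and methionine (–S–CH₃).
Matching residues: C2, M7, M10, C15, M18, C20, C25.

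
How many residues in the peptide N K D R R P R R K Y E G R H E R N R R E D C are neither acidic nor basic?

6

Acidic: D, E. Basic: K, R, H. All other residues are neither.
Matching residues: N1, P6, Y10, G12, N17, C22.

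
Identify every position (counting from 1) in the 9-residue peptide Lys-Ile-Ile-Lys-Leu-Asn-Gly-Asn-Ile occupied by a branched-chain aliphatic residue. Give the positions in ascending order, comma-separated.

Valine (V), leucine (L), and isoleucine (I) are the branched-chain amino acids.
Matching residues: Ile2, Ile3, Leu5, Ile9.

2, 3, 5, 9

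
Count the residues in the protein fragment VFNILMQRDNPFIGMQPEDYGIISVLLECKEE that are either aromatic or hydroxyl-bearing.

4

Aromatic: F, W, Y. Hydroxyl-bearing: S, T, Y.
Aromatic residues here: F2, F12, Y20 (3).
Hydroxyl-bearing residues here: Y20, S24 (2).
Y is in both groups, so the 1 Y residue must not be double-counted.
Total = 3 + 2 − 1 = 4.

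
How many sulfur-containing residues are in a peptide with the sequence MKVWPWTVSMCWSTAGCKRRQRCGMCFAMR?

8

Only Cys (C) and Met (M) have a sulfur atom in the side chain.
Matching residues: M1, M10, C11, C17, C23, M25, C26, M29.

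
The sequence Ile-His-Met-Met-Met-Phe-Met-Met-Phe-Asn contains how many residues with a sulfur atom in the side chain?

5

The sulfur-bearing residues are cysteine (–SH) and methionine (–S–CH₃).
Matching residues: Met3, Met4, Met5, Met7, Met8.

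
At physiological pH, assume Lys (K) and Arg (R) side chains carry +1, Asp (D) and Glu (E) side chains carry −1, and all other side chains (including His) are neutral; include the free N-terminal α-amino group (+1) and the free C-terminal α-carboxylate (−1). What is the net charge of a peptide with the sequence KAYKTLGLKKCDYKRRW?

Positive (K, R): K1, K4, K9, K10, K14, R15, R16 → +7.
Negative (D, E): D12 → −1.
The N-terminus (+1) and C-terminus (−1) cancel.
Net charge = (+7) + (−1) = +6.

+6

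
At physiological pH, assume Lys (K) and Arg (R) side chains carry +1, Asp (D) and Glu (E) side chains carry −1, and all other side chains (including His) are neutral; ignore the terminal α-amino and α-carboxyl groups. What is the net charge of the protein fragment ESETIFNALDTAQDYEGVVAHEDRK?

Positive (K, R): R24, K25 → +2.
Negative (D, E): E1, E3, D10, D14, E16, E22, D23 → −7.
Net charge = (+2) + (−7) = −5.

-5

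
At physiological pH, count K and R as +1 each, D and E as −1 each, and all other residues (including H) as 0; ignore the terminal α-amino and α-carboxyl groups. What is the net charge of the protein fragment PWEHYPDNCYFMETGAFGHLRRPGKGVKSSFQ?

+1

Positive (K, R): R21, R22, K25, K28 → +4.
Negative (D, E): E3, D7, E13 → −3.
Net charge = (+4) + (−3) = +1.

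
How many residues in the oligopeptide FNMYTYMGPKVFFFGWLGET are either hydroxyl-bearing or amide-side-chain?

Hydroxyl-bearing: S, T, Y. Amide-side-chain: N, Q.
Hydroxyl-bearing residues here: Y4, T5, Y6, T20 (4).
Amide-side-chain residues here: N2 (1).
The two groups share no amino acid, so total = 4 + 1 = 5.

5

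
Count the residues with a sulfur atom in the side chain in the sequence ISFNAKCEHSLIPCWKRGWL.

Only Cys (C) and Met (M) have a sulfur atom in the side chain.
Matching residues: C7, C14.

2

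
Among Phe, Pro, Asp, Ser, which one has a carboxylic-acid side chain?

Asp

The acidic residues are Asp (D) and Glu (E), whose side chains end in a carboxylate group.
Of the listed options, only Asp belongs to this group.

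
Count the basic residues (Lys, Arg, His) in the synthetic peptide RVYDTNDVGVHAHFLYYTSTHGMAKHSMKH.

Matching residues: R1, H11, H13, H21, K25, H26, K29, H30.

8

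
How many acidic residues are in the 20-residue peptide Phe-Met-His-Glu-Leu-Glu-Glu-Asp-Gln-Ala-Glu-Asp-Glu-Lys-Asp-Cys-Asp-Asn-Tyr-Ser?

Aspartate (D) and glutamate (E) have carboxylic-acid side chains and are the acidic amino acids.
Matching residues: Glu4, Glu6, Glu7, Asp8, Glu11, Asp12, Glu13, Asp15, Asp17.

9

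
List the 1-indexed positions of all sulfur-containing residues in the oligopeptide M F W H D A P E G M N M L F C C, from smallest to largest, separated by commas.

1, 10, 12, 15, 16

The sulfur-bearing residues are cysteine (–SH) and methionine (–S–CH₃).
Matching residues: M1, M10, M12, C15, C16.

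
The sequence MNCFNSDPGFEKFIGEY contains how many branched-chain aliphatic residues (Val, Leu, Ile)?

1

Matching residues: I14.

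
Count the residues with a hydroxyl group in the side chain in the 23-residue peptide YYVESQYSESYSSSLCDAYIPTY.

S, T, and Y are the three residues with a side-chain hydroxyl.
Matching residues: Y1, Y2, S5, Y7, S8, S10, Y11, S12, S13, S14, Y19, T22, Y23.

13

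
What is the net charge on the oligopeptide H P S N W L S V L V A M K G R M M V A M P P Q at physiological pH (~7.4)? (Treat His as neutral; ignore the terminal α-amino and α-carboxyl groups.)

Near pH 7.4, K and R contribute +1 each, D and E contribute −1 each, and every other side chain (His included, as stated) is uncharged.
Positive (K, R): K13, R15 → +2.
Negative (D, E): none → −0.
Net charge = (+2) + (−0) = +2.

+2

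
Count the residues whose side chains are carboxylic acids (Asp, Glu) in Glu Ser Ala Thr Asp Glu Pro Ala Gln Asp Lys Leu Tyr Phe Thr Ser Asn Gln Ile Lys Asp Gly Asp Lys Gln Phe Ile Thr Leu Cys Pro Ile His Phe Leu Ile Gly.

6

Matching residues: Glu1, Asp5, Glu6, Asp10, Asp21, Asp23.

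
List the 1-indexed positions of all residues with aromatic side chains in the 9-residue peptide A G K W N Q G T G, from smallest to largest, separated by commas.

4

F, W, and Y each carry an aromatic ring on the side chain.
Matching residues: W4.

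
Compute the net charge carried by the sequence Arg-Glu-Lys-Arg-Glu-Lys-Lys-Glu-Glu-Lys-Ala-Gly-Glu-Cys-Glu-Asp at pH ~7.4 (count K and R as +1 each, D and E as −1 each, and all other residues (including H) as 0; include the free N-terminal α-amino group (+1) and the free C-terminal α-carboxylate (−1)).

Positive (K, R): Arg1, Lys3, Arg4, Lys6, Lys7, Lys10 → +6.
Negative (D, E): Glu2, Glu5, Glu8, Glu9, Glu13, Glu15, Asp16 → −7.
The N-terminus (+1) and C-terminus (−1) cancel.
Net charge = (+6) + (−7) = −1.

-1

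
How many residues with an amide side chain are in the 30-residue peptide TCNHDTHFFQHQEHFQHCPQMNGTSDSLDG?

6

The amide-side-chain residues are Asn (N) and Gln (Q).
Matching residues: N3, Q10, Q12, Q16, Q20, N22.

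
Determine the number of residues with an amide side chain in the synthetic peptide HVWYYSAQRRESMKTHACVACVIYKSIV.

Only N (asparagine) and Q (glutamine) carry a side-chain carboxamide.
Matching residues: Q8.

1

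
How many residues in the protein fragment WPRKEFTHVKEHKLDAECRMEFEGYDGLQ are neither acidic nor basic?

Acidic: D, E. Basic: K, R, H. All other residues are neither.
Matching residues: W1, P2, F6, T7, V9, L14, A16, C18, M20, F22, G24, Y25, G27, L28, Q29.

15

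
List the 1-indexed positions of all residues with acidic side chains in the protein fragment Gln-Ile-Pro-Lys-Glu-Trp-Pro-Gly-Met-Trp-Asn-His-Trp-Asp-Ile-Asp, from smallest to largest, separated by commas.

Only D (aspartate) and E (glutamate) carry a side-chain carboxylic acid.
Matching residues: Glu5, Asp14, Asp16.

5, 14, 16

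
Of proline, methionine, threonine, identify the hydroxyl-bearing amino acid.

threonine

S, T, and Y are the three residues with a side-chain hydroxyl.
Of the listed options, only threonine belongs to this group.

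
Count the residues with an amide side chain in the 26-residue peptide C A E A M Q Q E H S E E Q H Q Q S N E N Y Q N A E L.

Only N (asparagine) and Q (glutamine) carry a side-chain carboxamide.
Matching residues: Q6, Q7, Q13, Q15, Q16, N18, N20, Q22, N23.

9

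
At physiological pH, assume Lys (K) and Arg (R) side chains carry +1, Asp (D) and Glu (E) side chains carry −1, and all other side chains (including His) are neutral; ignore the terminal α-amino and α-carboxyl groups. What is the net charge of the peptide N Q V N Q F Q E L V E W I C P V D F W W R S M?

-2

Positive (K, R): R21 → +1.
Negative (D, E): E8, E11, D17 → −3.
Net charge = (+1) + (−3) = −2.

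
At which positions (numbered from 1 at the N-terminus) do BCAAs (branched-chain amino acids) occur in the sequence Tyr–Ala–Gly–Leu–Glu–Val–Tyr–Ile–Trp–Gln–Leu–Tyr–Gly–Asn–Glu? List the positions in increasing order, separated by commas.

Valine (V), leucine (L), and isoleucine (I) are the branched-chain amino acids.
Matching residues: Leu4, Val6, Ile8, Leu11.

4, 6, 8, 11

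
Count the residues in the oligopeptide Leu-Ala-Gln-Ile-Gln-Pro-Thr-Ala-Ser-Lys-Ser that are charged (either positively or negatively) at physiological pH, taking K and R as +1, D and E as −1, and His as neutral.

Charged side chains at pH ~7.4: K, R (positive); D, E (negative).
Matching residues: Lys10.

1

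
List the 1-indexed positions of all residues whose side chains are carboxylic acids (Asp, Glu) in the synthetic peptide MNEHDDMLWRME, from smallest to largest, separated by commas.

Matching residues: E3, D5, D6, E12.

3, 5, 6, 12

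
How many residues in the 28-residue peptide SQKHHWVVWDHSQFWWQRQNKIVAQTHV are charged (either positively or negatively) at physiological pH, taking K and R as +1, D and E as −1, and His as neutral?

Charged side chains at pH ~7.4: K, R (positive); D, E (negative).
Matching residues: K3, D10, R18, K21.

4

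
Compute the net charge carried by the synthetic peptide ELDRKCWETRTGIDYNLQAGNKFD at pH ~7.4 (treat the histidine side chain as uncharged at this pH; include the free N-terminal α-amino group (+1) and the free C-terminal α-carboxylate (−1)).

The side chains ionized at physiological pH are Lys/Arg (+1) and Asp/Glu (−1); with His treated as neutral, nothing else contributes.
Positive (K, R): R4, K5, R10, K22 → +4.
Negative (D, E): E1, D3, E8, D14, D24 → −5.
The N-terminus (+1) and C-terminus (−1) cancel.
Net charge = (+4) + (−5) = −1.

-1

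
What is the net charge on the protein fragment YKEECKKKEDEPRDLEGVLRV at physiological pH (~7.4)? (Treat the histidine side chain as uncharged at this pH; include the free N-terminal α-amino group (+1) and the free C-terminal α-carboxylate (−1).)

At pH ~7.4 the Lys and Arg side chains are protonated (+1), the Asp and Glu side chains are deprotonated (−1), and with His taken as neutral all other side chains carry no charge.
Positive (K, R): K2, K6, K7, K8, R13, R20 → +6.
Negative (D, E): E3, E4, E9, D10, E11, D14, E16 → −7.
The N-terminus (+1) and C-terminus (−1) cancel.
Net charge = (+6) + (−7) = −1.

-1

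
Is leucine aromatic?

The aromatic amino acids are Phe (F, benzyl), Trp (W, indole), and Tyr (Y, phenol).
Leucine is not in this group.

No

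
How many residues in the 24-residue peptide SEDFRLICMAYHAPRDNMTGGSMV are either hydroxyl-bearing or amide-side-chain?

Hydroxyl-bearing: S, T, Y. Amide-side-chain: N, Q.
Hydroxyl-bearing residues here: S1, Y11, T19, S22 (4).
Amide-side-chain residues here: N17 (1).
The two groups share no amino acid, so total = 4 + 1 = 5.

5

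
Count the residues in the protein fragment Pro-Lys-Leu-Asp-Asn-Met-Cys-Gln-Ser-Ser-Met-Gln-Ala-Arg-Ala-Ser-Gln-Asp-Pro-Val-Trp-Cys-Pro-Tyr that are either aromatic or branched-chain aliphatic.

Aromatic: F, W, Y. Branched-chain aliphatic: I, L, V.
Aromatic residues here: Trp21, Tyr24 (2).
Branched-chain aliphatic residues here: Leu3, Val20 (2).
The two groups share no amino acid, so total = 2 + 2 = 4.

4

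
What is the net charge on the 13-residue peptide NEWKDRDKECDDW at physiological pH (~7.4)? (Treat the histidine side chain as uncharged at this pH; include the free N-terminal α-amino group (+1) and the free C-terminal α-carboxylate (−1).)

-3

The side chains ionized at physiological pH are Lys/Arg (+1) and Asp/Glu (−1); with His treated as neutral, nothing else contributes.
Positive (K, R): K4, R6, K8 → +3.
Negative (D, E): E2, D5, D7, E9, D11, D12 → −6.
The N-terminus (+1) and C-terminus (−1) cancel.
Net charge = (+3) + (−6) = −3.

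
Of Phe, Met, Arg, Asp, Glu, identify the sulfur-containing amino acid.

Met

Only Cys (C) and Met (M) have a sulfur atom in the side chain.
Of the listed options, only Met belongs to this group.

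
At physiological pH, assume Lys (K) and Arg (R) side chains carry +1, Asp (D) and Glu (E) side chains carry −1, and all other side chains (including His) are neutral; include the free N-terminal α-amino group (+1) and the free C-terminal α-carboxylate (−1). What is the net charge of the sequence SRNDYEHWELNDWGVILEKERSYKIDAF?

-3

Positive (K, R): R2, K19, R21, K24 → +4.
Negative (D, E): D4, E6, E9, D12, E18, E20, D26 → −7.
The N-terminus (+1) and C-terminus (−1) cancel.
Net charge = (+4) + (−7) = −3.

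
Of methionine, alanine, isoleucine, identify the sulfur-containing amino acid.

Only Cys (C) and Met (M) have a sulfur atom in the side chain.
Of the listed options, only methionine belongs to this group.

methionine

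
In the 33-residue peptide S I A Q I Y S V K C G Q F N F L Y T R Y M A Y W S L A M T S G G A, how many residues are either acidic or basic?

Acidic: D, E. Basic: H, K, R.
Acidic residues here: none (0).
Basic residues here: K9, R19 (2).
The two groups share no amino acid, so total = 0 + 2 = 2.

2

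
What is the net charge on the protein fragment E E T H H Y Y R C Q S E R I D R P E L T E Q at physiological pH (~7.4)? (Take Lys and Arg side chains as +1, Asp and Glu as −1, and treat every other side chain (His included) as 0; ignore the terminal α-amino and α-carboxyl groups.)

-3

Positive (K, R): R8, R13, R16 → +3.
Negative (D, E): E1, E2, E12, D15, E18, E21 → −6.
Net charge = (+3) + (−6) = −3.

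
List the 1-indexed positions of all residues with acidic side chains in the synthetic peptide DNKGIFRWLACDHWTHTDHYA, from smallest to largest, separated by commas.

1, 12, 18

Aspartate (D) and glutamate (E) have carboxylic-acid side chains and are the acidic amino acids.
Matching residues: D1, D12, D18.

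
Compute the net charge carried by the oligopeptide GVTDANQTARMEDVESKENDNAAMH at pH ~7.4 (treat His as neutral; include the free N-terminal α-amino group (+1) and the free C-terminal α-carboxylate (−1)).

Near pH 7.4, K and R contribute +1 each, D and E contribute −1 each, and every other side chain (His included, as stated) is uncharged.
Positive (K, R): R10, K17 → +2.
Negative (D, E): D4, E12, D13, E15, E18, D20 → −6.
The N-terminus (+1) and C-terminus (−1) cancel.
Net charge = (+2) + (−6) = −4.

-4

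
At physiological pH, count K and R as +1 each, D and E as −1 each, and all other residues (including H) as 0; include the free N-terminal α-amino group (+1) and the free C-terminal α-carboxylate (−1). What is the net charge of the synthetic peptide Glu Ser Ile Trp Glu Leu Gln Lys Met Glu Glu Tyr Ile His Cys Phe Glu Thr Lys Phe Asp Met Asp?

-5

Positive (K, R): Lys8, Lys19 → +2.
Negative (D, E): Glu1, Glu5, Glu10, Glu11, Glu17, Asp21, Asp23 → −7.
The N-terminus (+1) and C-terminus (−1) cancel.
Net charge = (+2) + (−7) = −5.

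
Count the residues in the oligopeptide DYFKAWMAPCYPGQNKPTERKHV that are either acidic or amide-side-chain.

4

Acidic: D, E. Amide-side-chain: N, Q.
Acidic residues here: D1, E19 (2).
Amide-side-chain residues here: Q14, N15 (2).
The two groups share no amino acid, so total = 2 + 2 = 4.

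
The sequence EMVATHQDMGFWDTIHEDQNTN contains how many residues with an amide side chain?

Only N (asparagine) and Q (glutamine) carry a side-chain carboxamide.
Matching residues: Q7, Q19, N20, N22.

4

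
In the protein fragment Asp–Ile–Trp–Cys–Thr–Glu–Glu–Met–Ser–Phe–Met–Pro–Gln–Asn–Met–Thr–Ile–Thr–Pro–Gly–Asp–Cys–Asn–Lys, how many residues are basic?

Lysine (K), arginine (R), and histidine (H) have basic, nitrogen-containing side chains.
Matching residues: Lys24.

1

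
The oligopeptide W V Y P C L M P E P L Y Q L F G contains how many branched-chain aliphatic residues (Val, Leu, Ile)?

Matching residues: V2, L6, L11, L14.

4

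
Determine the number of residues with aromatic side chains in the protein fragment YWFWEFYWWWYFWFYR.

14

Phenylalanine (F), tryptophan (W), and tyrosine (Y) have aromatic ring side chains.
Matching residues: Y1, W2, F3, W4, F6, Y7, W8, W9, W10, Y11, F12, W13, F14, Y15.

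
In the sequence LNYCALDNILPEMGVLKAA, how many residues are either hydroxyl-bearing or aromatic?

Hydroxyl-bearing: S, T, Y. Aromatic: F, W, Y.
Hydroxyl-bearing residues here: Y3 (1).
Aromatic residues here: Y3 (1).
Y is in both groups, so the 1 Y residue must not be double-counted.
Total = 1 + 1 − 1 = 1.

1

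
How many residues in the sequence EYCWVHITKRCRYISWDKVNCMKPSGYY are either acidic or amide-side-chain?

Acidic: D, E. Amide-side-chain: N, Q.
Acidic residues here: E1, D17 (2).
Amide-side-chain residues here: N20 (1).
The two groups share no amino acid, so total = 2 + 1 = 3.

3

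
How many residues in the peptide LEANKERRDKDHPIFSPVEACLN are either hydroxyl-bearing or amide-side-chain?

Hydroxyl-bearing: S, T, Y. Amide-side-chain: N, Q.
Hydroxyl-bearing residues here: S16 (1).
Amide-side-chain residues here: N4, N23 (2).
The two groups share no amino acid, so total = 1 + 2 = 3.

3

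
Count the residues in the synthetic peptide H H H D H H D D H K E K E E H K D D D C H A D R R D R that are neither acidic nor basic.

2

Acidic: D, E. Basic: K, R, H. All other residues are neither.
Matching residues: C20, A22.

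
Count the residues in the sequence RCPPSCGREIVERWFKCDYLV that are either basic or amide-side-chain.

Basic: H, K, R. Amide-side-chain: N, Q.
Basic residues here: R1, R8, R13, K16 (4).
Amide-side-chain residues here: none (0).
The two groups share no amino acid, so total = 4 + 0 = 4.

4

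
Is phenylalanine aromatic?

Yes

Phenylalanine (F), tryptophan (W), and tyrosine (Y) have aromatic ring side chains.
Phenylalanine is in this group.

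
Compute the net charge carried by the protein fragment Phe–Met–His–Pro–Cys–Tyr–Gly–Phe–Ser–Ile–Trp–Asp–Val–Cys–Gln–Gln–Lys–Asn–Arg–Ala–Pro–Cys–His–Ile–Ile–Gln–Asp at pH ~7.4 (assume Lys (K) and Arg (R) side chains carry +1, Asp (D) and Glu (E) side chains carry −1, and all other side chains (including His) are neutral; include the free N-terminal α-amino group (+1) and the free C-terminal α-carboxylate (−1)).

Positive (K, R): Lys17, Arg19 → +2.
Negative (D, E): Asp12, Asp27 → −2.
The N-terminus (+1) and C-terminus (−1) cancel.
Net charge = (+2) + (−2) = 0.

0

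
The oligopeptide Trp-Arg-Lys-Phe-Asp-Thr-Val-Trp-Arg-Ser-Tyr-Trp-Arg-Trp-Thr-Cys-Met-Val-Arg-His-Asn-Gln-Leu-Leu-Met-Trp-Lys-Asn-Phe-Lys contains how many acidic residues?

1

The acidic residues are Asp (D) and Glu (E), whose side chains end in a carboxylate group.
Matching residues: Asp5.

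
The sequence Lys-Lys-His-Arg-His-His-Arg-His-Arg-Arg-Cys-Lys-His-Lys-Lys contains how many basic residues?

14

Lysine (K), arginine (R), and histidine (H) have basic, nitrogen-containing side chains.
Matching residues: Lys1, Lys2, His3, Arg4, His5, His6, Arg7, His8, Arg9, Arg10, Lys12, His13, Lys14, Lys15.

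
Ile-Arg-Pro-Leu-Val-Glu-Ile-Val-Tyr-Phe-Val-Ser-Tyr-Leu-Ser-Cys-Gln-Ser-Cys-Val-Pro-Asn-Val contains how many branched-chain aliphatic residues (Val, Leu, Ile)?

Matching residues: Ile1, Leu4, Val5, Ile7, Val8, Val11, Leu14, Val20, Val23.

9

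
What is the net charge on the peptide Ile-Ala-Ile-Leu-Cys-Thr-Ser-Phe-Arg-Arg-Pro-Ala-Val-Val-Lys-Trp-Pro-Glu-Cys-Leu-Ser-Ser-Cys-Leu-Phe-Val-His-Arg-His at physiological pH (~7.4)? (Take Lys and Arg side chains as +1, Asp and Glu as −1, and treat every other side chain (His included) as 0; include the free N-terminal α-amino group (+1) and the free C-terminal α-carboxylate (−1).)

+3

Positive (K, R): Arg9, Arg10, Lys15, Arg28 → +4.
Negative (D, E): Glu18 → −1.
The N-terminus (+1) and C-terminus (−1) cancel.
Net charge = (+4) + (−1) = +3.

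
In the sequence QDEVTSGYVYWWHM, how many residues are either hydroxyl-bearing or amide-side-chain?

5

Hydroxyl-bearing: S, T, Y. Amide-side-chain: N, Q.
Hydroxyl-bearing residues here: T5, S6, Y8, Y10 (4).
Amide-side-chain residues here: Q1 (1).
The two groups share no amino acid, so total = 4 + 1 = 5.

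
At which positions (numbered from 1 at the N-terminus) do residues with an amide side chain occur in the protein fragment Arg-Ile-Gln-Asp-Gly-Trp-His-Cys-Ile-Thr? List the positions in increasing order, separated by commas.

The amide-side-chain residues are Asn (N) and Gln (Q).
Matching residues: Gln3.

3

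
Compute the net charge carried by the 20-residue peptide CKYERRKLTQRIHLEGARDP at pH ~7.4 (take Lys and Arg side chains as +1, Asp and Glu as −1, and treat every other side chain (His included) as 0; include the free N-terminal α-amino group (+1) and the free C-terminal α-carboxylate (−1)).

+3

Positive (K, R): K2, R5, R6, K7, R11, R18 → +6.
Negative (D, E): E4, E15, D19 → −3.
The N-terminus (+1) and C-terminus (−1) cancel.
Net charge = (+6) + (−3) = +3.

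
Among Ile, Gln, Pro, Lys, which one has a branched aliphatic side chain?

Valine (V), leucine (L), and isoleucine (I) are the branched-chain amino acids.
Of the listed options, only Ile belongs to this group.

Ile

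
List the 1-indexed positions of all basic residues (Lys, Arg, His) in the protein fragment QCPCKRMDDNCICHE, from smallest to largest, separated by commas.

Matching residues: K5, R6, H14.

5, 6, 14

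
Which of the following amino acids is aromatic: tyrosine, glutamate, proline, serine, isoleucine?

Phenylalanine (F), tryptophan (W), and tyrosine (Y) have aromatic ring side chains.
Of the listed options, only tyrosine belongs to this group.

tyrosine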